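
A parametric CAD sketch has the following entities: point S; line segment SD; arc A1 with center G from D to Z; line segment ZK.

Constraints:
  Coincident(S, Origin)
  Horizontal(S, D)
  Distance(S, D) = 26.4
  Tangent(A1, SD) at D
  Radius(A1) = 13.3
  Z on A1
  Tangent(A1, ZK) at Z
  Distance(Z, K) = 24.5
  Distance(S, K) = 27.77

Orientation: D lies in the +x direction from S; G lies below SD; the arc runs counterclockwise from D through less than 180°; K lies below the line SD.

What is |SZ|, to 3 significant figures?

16.3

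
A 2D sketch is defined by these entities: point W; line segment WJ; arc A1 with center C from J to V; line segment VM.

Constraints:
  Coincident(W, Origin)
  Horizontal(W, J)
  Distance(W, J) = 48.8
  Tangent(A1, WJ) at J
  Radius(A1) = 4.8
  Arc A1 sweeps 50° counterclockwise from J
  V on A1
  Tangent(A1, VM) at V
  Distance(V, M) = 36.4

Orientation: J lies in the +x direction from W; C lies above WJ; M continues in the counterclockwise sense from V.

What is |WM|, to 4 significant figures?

81.44

W is at the origin; W and J share the same y with |WJ| = 48.8 and J on the +x side, so J = (48.80, 0.000). Tangency of A1 to WJ means the radius CJ is perpendicular to WJ, so C = J + (0, 4.8) = (48.80, 4.800). On A1, J sits at bearing -90° from C; a 50° counterclockwise sweep puts V at bearing -40°, so V = C + 4.8·(cos -40°, sin -40°) = (52.48, 1.715). A1 meets VM tangentially, so CV is at right angles to VM, so VM runs along (−sin -40°, cos -40°); with |VM| = 36.4, M = (75.87, 29.60). Then |WM| = |M − W| = 81.44.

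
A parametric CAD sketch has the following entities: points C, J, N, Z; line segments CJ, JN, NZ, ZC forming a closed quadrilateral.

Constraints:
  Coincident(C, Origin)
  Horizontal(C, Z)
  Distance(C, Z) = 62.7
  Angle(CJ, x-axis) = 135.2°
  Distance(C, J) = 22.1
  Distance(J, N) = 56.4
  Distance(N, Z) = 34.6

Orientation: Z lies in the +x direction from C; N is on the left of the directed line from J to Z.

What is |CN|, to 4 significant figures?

47.46

Checks: |JN| = 56.40 ✓; |NZ| = 34.60 ✓.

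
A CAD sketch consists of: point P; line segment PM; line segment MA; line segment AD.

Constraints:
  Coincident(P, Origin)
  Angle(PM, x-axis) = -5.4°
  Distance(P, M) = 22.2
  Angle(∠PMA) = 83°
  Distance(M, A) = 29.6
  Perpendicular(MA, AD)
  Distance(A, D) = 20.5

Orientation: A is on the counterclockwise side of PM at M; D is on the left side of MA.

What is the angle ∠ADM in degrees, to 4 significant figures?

55.29°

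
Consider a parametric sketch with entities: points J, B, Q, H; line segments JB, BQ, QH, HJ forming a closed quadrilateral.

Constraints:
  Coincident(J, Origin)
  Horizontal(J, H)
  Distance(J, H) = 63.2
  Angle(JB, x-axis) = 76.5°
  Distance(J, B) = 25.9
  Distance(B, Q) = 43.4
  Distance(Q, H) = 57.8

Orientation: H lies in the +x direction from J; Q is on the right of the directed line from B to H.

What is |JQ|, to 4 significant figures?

19.97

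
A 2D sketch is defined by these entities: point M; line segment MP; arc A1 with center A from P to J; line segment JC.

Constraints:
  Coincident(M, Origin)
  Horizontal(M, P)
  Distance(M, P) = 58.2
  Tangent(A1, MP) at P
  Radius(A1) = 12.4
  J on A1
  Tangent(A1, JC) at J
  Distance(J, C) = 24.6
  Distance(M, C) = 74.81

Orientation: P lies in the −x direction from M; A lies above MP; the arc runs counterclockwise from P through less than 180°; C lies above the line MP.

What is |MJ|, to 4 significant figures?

52.41

Checks: M = (0.00, 0.00) ✓; |AJ| = 12.40 ✓; ∠(AJ, JC) = 90.00° ✓; |JC| = 24.60 ✓; |MC| = 74.81 ✓.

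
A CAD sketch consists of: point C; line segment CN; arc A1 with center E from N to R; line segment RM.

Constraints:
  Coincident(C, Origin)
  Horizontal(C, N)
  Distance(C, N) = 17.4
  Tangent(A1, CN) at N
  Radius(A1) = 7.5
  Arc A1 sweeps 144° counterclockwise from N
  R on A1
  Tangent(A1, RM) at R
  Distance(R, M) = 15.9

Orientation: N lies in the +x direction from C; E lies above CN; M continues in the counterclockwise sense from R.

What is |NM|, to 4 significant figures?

24.42

C is at the origin; C and N share the same y with |CN| = 17.4 and N on the +x side, so N = (17.40, 0.000). The tangent condition forces EN to be normal to CN, so E = N + (0, 7.5) = (17.40, 7.500). On A1, N sits at bearing -90° from E; a 144° counterclockwise sweep puts R at bearing 54°, so R = E + 7.5·(cos 54°, sin 54°) = (21.81, 13.57). The tangent condition forces ER to be normal to RM, so RM runs along (−sin 54°, cos 54°); with |RM| = 15.9, M = (8.945, 22.91). Then |NM| = |M − N| = 24.42.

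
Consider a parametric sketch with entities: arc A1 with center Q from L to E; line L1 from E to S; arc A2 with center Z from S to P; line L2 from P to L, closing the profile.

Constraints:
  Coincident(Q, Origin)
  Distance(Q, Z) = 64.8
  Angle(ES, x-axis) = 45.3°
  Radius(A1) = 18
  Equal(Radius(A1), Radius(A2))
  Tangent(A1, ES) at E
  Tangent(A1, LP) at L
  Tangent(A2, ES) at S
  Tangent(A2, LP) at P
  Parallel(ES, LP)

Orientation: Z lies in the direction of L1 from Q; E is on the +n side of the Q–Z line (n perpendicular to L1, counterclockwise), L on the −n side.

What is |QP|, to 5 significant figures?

67.254

The slot axis is L1's direction at 45.3°, so u = (cos 45.3°, sin 45.3°) = (0.70339, 0.71080) and n = (−sin 45.3°, cos 45.3°) = (-0.71080, 0.70339). Q is at the origin and Z lies 64.8 along u from Q, so Z = 64.8·u = (45.580, 46.060). Tangency of A1 to both parallel lines with radius 18.0 puts E and L at Q ± 18.0·n: E = (-12.794, 12.661), L = (12.794, -12.661). Equal radii place S and P the same way about Z: S = Z + 18.0·n = (32.786, 58.721), P = Z − 18.0·n = (58.374, 33.399). Then |QP| = |P − Q| = 67.254.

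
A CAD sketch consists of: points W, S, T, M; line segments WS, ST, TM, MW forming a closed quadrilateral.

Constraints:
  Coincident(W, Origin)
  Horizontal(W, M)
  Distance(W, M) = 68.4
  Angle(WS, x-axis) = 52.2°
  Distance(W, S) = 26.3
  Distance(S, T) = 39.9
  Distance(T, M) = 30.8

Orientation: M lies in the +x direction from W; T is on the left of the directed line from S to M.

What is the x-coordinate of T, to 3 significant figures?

55.4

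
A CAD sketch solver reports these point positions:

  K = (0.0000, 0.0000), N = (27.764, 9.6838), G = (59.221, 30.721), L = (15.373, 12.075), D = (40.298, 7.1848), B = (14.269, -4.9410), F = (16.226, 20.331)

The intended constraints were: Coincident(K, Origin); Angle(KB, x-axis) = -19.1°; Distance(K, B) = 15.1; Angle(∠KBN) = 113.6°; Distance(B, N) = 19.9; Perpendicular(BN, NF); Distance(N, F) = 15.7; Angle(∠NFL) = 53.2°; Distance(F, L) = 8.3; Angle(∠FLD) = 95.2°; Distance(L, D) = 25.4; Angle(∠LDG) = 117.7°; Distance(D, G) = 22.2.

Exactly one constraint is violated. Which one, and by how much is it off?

Distance(D, G) = 22.2 — off by 8.00.

K = (0.00, 0.00) ✓; KB at -19.10° ✓; |KB| = 15.10 ✓; ∠KBN = 113.6° ✓; |BN| = 19.90 ✓; ∠(BN, NF) = 90.00° ✓; |NF| = 15.70 ✓; ∠NFL = 53.20° ✓; |FL| = 8.300 ✓; ∠FLD = 95.20° ✓; |LD| = 25.40 ✓; ∠LDG = 117.7° ✓; |DG| = 30.20 ✗.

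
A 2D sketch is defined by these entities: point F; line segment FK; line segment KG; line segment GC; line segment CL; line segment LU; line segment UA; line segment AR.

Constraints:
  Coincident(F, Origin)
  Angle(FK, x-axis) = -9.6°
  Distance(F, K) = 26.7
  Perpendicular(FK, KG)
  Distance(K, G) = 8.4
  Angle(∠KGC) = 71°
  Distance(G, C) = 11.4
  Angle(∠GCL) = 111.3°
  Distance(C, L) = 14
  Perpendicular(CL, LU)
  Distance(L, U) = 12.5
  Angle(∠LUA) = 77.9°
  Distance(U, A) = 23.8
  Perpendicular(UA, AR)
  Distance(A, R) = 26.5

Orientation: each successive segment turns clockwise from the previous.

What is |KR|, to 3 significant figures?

30.4

∠LUA = 77.9° gives UA at -109° from the x-axis; with |UA| = 23.8, A = (21.2, -17.4). UA ⟂ AR, so AR runs at 161°; with |AR| = 26.5, R = (-3.81, -8.63). Then |KR| = |R − K| = 30.4.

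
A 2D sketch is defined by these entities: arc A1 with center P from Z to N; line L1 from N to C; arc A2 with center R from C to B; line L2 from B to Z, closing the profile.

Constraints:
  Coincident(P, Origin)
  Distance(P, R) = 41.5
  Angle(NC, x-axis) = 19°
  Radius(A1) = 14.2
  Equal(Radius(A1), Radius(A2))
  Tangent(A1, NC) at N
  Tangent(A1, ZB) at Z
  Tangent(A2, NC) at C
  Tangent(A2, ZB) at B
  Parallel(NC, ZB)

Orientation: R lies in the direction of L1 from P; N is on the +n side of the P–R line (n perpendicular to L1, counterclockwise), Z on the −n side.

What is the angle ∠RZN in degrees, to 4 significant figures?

71.11°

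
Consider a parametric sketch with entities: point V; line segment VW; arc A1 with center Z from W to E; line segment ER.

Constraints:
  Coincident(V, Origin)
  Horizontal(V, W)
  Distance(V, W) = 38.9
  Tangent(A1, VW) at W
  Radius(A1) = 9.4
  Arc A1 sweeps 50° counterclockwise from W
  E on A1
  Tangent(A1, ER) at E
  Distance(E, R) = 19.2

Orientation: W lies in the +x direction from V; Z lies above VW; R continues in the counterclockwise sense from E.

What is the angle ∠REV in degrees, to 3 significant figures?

134°

On A1, W sits at bearing -90° from Z; a 50° counterclockwise sweep puts E at bearing -40°, so E = Z + 9.4·(cos -40°, sin -40°) = (46.1, 3.36). A1 meets ER tangentially, so ZE is at right angles to ER, so ER runs along (−sin -40°, cos -40°); with |ER| = 19.2, R = (58.4, 18.1). Then cos ∠REV = ER·EV / (|ER||EV|), giving 134°.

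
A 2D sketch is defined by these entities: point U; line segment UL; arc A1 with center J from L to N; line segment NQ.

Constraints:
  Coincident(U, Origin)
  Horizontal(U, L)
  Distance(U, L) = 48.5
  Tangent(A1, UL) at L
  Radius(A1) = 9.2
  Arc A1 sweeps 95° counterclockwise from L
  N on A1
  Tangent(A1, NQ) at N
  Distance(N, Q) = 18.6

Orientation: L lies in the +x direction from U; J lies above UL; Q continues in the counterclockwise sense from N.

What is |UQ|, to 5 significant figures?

62.888

U is at the origin; UL is horizontal with |UL| = 48.5 and L on the +x side, so L = (48.500, 0.0000). The tangent condition forces JL to be normal to UL, so J = L + (0, 9.2) = (48.500, 9.2000). On A1, L sits at bearing -90° from J; a 95° counterclockwise sweep puts N at bearing 5°, so N = J + 9.2·(cos 5°, sin 5°) = (57.665, 10.002). Since A1 is tangent to NQ there, JN ⟂ NQ, so NQ runs along (−sin 5°, cos 5°); with |NQ| = 18.6, Q = (56.044, 28.531). Then |UQ| = |Q − U| = 62.888.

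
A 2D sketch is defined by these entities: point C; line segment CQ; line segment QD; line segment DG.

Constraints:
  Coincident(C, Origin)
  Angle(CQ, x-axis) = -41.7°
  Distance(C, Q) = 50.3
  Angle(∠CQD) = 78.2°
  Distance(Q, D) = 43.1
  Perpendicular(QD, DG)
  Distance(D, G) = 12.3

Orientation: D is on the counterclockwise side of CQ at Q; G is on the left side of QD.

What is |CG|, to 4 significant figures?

49.41

∠CQD = 78.2°, so QD runs at -41.7° + (180° − 78.2°) = 60.10° from the x-axis; with |QD| = 43.1, D = Q + 43.1·(cos 60.10°, sin 60.10°) = (59.04, 3.902). The perpendicularity gives DG at right angles to QD; with |DG| = 12.3 on the left of QD, G = D + 12.3·(-0.8669, 0.4985) = (48.38, 10.03). Then |CG| = |G − C| = 49.41.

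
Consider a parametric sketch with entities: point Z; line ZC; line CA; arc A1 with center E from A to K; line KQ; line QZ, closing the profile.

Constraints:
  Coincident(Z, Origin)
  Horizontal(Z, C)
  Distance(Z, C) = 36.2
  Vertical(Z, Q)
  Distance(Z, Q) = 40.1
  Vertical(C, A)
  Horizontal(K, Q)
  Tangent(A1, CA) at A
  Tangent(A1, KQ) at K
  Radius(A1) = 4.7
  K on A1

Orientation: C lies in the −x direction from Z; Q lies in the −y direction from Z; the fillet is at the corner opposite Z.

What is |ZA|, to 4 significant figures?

50.63

Z is at the origin; Z and C share the same y with |ZC| = 36.2 and C on the −x side, so C = (-36.20, 0.000). ZQ is vertical with |ZQ| = 40.1 and Q on the −y side, so Q = (0.000, -40.10). The virtual corner opposite Z is at (-36.20, -40.10). Tangency of A1 to CA means the radius EA is perpendicular to CA and the tangent condition forces EK to be normal to KQ, with radius 4.7, so the center E sits 4.7 in from both sides at E = (-31.50, -35.40). That places the tangent points at A = (-36.20, -35.40) on CA and K = (-31.50, -40.10) on KQ. Then |ZA| = |A − Z| = 50.63.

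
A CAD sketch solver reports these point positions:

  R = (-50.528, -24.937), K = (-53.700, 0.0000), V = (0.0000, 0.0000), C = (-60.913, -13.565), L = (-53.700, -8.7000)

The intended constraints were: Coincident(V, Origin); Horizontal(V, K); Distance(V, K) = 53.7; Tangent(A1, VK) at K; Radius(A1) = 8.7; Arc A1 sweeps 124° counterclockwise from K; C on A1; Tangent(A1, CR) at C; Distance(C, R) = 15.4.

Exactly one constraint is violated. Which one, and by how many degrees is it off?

Tangent(A1, CR) at C — off by 8.40°.

V = (0.00, 0.00) ✓; V.y = 0.00, K.y = 0.00 ✓; |VK| = 53.70 ✓; ∠(LK, KV) = 90.00° ✓; |LK| = 8.700 ✓; bearing(L→C) − bearing(L→K) = 124.0° ✓; |LC| = 8.700 ✓; ∠(LC, CR) = 81.60° ✗; |CR| = 15.40 ✓.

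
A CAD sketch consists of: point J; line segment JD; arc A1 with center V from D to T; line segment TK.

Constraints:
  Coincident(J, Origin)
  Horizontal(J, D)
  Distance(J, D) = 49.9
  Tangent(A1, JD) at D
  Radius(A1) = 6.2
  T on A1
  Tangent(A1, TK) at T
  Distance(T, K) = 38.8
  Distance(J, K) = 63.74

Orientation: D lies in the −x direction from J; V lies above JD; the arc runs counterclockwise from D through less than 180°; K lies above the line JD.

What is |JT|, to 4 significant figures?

44.17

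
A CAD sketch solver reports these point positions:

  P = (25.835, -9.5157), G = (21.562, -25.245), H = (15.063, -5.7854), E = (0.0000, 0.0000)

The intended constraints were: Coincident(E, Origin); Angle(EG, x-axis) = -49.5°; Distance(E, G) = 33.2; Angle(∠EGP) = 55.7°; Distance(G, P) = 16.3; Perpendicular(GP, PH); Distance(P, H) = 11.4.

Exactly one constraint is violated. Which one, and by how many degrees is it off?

Perpendicular(GP, PH) — off by 3.90°.

E = (0.00, 0.00) ✓; EG at -49.50° ✓; |EG| = 33.20 ✓; ∠EGP = 55.70° ✓; |GP| = 16.30 ✓; ∠(GP, PH) = 86.10° ✗; |PH| = 11.40 ✓.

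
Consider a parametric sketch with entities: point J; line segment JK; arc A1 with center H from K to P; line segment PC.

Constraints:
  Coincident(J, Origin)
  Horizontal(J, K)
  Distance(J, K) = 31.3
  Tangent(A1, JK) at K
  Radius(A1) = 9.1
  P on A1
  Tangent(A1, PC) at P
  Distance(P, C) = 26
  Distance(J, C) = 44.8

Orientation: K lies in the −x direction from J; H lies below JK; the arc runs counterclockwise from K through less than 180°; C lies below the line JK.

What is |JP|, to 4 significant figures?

41.50

Checks: J = (0.00, 0.00) ✓; |HP| = 9.100 ✓; ∠(HP, PC) = 90.00° ✓; |PC| = 26.00 ✓; |JC| = 44.80 ✓.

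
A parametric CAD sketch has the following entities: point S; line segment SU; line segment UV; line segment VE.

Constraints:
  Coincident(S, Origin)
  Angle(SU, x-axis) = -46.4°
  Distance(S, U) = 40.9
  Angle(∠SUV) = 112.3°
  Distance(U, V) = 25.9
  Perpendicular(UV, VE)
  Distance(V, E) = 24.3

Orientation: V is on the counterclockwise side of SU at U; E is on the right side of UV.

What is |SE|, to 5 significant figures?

74.680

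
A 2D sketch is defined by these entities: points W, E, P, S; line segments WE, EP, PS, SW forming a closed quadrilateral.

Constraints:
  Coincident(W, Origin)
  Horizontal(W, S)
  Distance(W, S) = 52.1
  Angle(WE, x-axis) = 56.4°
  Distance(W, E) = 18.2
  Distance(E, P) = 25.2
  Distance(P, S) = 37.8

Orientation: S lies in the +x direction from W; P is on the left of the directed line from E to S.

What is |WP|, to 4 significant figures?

42.85

Checks: |EP| = 25.20 ✓; |PS| = 37.80 ✓.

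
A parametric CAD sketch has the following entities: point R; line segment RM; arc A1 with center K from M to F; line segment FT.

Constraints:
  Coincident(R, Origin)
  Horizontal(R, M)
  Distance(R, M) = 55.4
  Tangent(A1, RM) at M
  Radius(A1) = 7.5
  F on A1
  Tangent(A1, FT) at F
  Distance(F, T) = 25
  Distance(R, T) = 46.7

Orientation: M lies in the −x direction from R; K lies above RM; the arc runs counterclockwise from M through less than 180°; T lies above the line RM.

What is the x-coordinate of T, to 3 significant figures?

-38.1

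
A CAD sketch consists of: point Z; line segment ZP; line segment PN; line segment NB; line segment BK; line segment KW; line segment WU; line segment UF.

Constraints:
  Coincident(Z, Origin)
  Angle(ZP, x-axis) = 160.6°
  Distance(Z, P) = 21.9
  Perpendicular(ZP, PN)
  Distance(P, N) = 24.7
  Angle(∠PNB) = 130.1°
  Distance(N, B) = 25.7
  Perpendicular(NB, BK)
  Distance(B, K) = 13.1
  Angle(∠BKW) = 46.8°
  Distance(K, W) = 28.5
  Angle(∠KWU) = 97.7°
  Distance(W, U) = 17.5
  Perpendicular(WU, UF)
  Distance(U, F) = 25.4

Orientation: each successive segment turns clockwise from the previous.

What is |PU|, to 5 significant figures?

50.249

∠BKW = 46.8° gives KW at 157.50° from the x-axis; with |KW| = 28.5, W = (-10.111, 38.308). ∠KWU = 97.7° gives WU at 75.200° from the x-axis; with |WU| = 17.5, U = (-5.6410, 55.228). Then |PU| = |U − P| = 50.249.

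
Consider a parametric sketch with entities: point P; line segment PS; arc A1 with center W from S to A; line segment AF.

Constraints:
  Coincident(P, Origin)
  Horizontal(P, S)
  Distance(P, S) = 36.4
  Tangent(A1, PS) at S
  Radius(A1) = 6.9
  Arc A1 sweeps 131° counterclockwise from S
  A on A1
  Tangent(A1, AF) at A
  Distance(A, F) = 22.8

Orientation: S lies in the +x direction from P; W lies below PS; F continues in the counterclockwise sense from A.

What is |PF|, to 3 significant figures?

54.3

On A1, S sits at bearing 90° from W; a 131° counterclockwise sweep puts A at bearing 221°, so A = W + 6.9·(cos 221°, sin 221°) = (31.2, -11.4). Since A1 is tangent to AF there, WA ⟂ AF, so AF runs along (−sin 221°, cos 221°); with |AF| = 22.8, F = (46.2, -28.6). Then |PF| = |F − P| = 54.3.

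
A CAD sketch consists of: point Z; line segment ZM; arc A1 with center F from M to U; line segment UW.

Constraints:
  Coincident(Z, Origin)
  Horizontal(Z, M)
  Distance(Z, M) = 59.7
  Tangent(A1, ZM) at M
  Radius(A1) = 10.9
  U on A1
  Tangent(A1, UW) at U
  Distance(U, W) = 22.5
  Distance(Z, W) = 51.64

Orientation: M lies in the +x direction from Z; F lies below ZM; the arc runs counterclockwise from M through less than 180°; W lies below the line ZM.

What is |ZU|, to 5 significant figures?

49.883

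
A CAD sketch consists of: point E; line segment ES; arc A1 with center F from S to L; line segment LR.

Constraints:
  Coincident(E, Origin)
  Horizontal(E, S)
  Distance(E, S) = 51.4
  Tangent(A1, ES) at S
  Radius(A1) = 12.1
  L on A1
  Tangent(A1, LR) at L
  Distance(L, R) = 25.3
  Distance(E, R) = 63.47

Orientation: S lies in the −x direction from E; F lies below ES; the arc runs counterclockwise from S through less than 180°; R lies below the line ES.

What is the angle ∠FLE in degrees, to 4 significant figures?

13.65°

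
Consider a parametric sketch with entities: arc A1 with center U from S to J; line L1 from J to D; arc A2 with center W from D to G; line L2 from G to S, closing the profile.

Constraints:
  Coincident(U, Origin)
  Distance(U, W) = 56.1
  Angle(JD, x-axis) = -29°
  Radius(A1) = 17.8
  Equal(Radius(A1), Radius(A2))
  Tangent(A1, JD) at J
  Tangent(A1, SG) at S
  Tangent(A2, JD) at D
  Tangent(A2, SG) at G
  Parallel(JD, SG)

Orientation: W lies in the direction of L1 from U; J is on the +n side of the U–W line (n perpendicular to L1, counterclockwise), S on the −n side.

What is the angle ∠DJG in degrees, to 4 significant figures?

32.40°

The slot axis is L1's direction at -29.0°, so u = (cos -29.0°, sin -29.0°) = (0.8746, -0.4848) and n = (−sin -29.0°, cos -29.0°) = (0.4848, 0.8746). U is at the origin and W lies 56.1 along u from U, so W = 56.1·u = (49.07, -27.20). Tangency of A1 to both parallel lines with radius 17.8 puts J and S at U ± 17.8·n: J = (8.630, 15.57), S = (-8.630, -15.57). Equal radii place D and G the same way about W: D = W + 17.8·n = (57.70, -11.63), G = W − 17.8·n = (40.44, -42.77). Then cos ∠DJG = JD·JG / (|JD||JG|), giving 32.40°.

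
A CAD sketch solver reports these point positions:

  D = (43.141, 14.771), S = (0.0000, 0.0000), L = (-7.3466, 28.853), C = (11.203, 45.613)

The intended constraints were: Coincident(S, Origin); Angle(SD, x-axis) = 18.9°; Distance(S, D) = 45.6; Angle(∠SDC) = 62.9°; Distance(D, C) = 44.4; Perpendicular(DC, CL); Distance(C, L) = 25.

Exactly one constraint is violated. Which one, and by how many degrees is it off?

Perpendicular(DC, CL) — off by 3.90°.

S = (0.00, 0.00) ✓; SD at 18.90° ✓; |SD| = 45.60 ✓; ∠SDC = 62.90° ✓; |DC| = 44.40 ✓; ∠(DC, CL) = 86.10° ✗; |CL| = 25.00 ✓.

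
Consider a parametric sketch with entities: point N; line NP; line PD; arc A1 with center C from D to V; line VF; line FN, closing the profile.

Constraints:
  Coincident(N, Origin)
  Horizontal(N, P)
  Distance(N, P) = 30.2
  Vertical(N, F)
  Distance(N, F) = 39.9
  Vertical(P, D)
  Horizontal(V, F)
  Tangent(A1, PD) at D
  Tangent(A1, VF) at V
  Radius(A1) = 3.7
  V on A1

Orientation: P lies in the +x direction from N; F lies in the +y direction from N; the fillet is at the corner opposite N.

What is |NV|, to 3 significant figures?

47.9

N is at the origin; NP is horizontal with |NP| = 30.2 and P on the +x side, so P = (30.2, 0.00). NF is vertical with |NF| = 39.9 and F on the +y side, so F = (0.00, 39.9). The virtual corner opposite N is at (30.2, 39.9). A1 meets PD tangentially, so CD is at right angles to PD and tangency of A1 to VF means the radius CV is perpendicular to VF, with radius 3.7, so the center C sits 3.7 in from both sides at C = (26.5, 36.2). That places the tangent points at D = (30.2, 36.2) on PD and V = (26.5, 39.9) on VF. Then |NV| = |V − N| = 47.9.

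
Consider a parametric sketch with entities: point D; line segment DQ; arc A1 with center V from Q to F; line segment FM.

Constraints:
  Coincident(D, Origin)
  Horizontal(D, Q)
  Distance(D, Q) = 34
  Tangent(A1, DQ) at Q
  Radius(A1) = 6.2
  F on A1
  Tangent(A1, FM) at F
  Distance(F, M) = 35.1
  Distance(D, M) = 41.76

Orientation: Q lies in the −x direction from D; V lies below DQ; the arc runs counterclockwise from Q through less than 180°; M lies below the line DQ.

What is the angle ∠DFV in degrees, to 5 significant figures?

23.012°

Checks: |VF| = 6.200 ✓; ∠(VF, FM) = 90.00° ✓; |FM| = 35.10 ✓; |DM| = 41.76 ✓.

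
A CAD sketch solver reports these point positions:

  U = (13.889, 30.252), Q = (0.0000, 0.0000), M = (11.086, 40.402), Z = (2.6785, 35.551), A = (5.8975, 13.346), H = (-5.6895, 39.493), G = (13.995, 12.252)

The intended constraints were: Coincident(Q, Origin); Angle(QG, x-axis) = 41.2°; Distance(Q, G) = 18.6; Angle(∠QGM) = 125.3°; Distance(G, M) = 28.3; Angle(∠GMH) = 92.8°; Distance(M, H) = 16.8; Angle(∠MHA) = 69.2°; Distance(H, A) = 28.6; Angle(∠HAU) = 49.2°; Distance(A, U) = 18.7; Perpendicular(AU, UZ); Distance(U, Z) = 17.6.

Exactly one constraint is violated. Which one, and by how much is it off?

Distance(U, Z) = 17.6 — off by 5.20.

Q = (0.00, 0.00) ✓; QG at 41.20° ✓; |QG| = 18.60 ✓; ∠QGM = 125.3° ✓; |GM| = 28.30 ✓; ∠GMH = 92.80° ✓; |MH| = 16.80 ✓; ∠MHA = 69.20° ✓; |HA| = 28.60 ✓; ∠HAU = 49.20° ✓; |AU| = 18.70 ✓; ∠(AU, UZ) = 90.00° ✓; |UZ| = 12.40 ✗.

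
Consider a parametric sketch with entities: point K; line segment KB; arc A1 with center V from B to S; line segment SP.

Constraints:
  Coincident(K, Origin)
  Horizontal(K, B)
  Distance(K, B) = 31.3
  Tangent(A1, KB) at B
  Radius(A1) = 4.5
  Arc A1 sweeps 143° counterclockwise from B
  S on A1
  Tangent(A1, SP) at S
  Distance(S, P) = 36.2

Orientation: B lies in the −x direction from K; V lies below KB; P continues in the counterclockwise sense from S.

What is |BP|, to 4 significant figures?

39.74

K is at the origin; K and B share the same y with |KB| = 31.3 and B on the −x side, so B = (-31.30, 0.000). The tangent condition forces VB to be normal to KB, so V = B + (0, -4.5) = (-31.30, -4.500). On A1, B sits at bearing 90° from V; a 143° counterclockwise sweep puts S at bearing 233°, so S = V + 4.5·(cos 233°, sin 233°) = (-34.01, -8.094). Since A1 is tangent to SP there, VS ⟂ SP, so SP runs along (−sin 233°, cos 233°); with |SP| = 36.2, P = (-5.098, -29.88). Then |BP| = |P − B| = 39.74.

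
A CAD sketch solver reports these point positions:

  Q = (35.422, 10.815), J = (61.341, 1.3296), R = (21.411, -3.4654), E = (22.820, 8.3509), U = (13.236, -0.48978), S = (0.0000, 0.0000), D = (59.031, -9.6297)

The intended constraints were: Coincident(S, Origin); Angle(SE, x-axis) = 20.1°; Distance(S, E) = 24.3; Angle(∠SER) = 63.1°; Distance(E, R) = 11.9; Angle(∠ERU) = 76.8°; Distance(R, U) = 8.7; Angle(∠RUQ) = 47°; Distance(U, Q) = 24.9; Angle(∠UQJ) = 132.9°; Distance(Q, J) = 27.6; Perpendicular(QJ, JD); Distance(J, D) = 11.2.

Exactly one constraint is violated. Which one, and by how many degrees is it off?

Perpendicular(QJ, JD) — off by 8.20°.

S = (0.00, 0.00) ✓; SE at 20.10° ✓; |SE| = 24.30 ✓; ∠SER = 63.10° ✓; |ER| = 11.90 ✓; ∠ERU = 76.80° ✓; |RU| = 8.700 ✓; ∠RUQ = 47.00° ✓; |UQ| = 24.90 ✓; ∠UQJ = 132.9° ✓; |QJ| = 27.60 ✓; ∠(QJ, JD) = 81.80° ✗; |JD| = 11.20 ✓.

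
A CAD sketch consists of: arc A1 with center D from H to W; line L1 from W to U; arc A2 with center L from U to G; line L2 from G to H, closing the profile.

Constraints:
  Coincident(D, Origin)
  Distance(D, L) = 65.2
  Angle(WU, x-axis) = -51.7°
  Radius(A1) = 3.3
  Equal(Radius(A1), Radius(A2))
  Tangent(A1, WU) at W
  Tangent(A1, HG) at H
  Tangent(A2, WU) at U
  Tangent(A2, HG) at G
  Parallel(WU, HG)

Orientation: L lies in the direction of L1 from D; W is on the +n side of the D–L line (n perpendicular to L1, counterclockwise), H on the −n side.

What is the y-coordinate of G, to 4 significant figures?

-53.21

Tangency of A1 to both parallel lines with radius 3.3 puts W and H at D ± 3.3·n: W = (2.590, 2.045), H = (-2.590, -2.045). Equal radii place U and G the same way about L: U = L + 3.3·n = (43.00, -49.12), G = L − 3.3·n = (37.82, -53.21). So G.y = -53.21.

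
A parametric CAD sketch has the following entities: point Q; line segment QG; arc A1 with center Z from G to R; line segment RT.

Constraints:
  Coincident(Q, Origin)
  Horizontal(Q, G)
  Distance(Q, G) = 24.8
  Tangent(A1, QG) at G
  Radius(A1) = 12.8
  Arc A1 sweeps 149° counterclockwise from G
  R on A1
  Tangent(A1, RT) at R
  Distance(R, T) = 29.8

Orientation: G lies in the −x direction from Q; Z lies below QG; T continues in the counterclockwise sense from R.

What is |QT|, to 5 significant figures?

39.555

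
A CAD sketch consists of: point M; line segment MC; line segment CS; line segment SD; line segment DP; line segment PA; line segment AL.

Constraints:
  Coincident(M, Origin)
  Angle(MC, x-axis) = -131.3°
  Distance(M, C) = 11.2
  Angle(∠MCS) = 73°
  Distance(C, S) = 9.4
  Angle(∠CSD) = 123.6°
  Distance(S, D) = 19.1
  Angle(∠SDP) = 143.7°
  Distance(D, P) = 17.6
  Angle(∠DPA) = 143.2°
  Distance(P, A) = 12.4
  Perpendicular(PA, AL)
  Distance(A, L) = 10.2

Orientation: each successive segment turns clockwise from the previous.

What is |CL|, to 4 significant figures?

36.73

M is at the origin; MC runs at -131.3° with length 11.2, so C = (-7.392, -8.414). ∠MCS = 73.0° gives CS at 121.7° from the x-axis; with |CS| = 9.4, S = (-12.33, -0.4165). ∠CSD = 123.6° gives SD at 65.30° from the x-axis; with |SD| = 19.1, D = (-4.350, 16.94). ∠SDP = 143.7° gives DP at 29.00° from the x-axis; with |DP| = 17.6, P = (11.04, 25.47). ∠DPA = 143.2° gives PA at -7.800° from the x-axis; with |PA| = 12.4, A = (23.33, 23.79). PA ⟂ AL, so AL runs at -97.80°; with |AL| = 10.2, L = (21.94, 13.68). Then |CL| = |L − C| = 36.73.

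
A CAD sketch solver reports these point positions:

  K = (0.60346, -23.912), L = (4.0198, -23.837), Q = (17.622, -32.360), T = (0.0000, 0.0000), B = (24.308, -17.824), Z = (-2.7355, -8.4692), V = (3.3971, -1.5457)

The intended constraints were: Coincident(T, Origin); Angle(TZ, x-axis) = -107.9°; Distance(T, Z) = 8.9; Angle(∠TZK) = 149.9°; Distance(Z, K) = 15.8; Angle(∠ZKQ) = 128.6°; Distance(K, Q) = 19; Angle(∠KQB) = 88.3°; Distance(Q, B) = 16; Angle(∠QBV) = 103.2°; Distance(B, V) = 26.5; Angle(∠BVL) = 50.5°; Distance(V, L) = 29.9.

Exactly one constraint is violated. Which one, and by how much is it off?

Distance(V, L) = 29.9 — off by 7.60.

T = (0.00, 0.00) ✓; TZ at -107.9° ✓; |TZ| = 8.900 ✓; ∠TZK = 149.9° ✓; |ZK| = 15.80 ✓; ∠ZKQ = 128.6° ✓; |KQ| = 19.00 ✓; ∠KQB = 88.30° ✓; |QB| = 16.00 ✓; ∠QBV = 103.2° ✓; |BV| = 26.50 ✓; ∠BVL = 50.50° ✓; |VL| = 22.30 ✗.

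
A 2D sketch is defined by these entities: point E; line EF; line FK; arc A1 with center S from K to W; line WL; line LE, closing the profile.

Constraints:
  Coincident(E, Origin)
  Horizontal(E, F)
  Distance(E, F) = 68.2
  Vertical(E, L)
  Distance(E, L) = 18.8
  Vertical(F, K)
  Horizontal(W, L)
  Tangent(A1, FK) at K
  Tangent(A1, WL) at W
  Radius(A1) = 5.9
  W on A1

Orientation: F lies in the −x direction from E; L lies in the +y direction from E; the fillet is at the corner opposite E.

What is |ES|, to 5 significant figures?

63.622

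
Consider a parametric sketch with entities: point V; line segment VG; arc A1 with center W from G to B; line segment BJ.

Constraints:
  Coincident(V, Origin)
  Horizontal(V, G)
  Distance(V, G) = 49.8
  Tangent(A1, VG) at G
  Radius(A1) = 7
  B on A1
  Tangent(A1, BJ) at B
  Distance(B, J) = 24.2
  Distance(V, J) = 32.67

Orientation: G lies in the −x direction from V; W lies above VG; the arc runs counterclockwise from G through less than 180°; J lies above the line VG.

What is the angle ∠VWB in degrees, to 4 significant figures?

39.70°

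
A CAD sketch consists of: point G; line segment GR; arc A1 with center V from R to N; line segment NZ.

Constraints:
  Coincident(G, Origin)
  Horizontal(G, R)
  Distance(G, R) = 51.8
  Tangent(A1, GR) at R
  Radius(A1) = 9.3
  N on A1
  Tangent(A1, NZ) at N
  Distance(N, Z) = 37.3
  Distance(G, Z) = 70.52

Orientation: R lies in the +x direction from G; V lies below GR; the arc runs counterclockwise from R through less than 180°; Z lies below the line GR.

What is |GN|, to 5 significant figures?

44.320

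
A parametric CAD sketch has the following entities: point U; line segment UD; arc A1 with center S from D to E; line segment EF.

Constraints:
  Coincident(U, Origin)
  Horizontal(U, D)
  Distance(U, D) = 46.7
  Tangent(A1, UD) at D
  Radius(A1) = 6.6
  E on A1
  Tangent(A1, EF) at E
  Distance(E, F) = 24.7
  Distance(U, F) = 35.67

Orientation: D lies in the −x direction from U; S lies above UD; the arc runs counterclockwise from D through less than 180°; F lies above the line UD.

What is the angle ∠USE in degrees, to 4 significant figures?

26.79°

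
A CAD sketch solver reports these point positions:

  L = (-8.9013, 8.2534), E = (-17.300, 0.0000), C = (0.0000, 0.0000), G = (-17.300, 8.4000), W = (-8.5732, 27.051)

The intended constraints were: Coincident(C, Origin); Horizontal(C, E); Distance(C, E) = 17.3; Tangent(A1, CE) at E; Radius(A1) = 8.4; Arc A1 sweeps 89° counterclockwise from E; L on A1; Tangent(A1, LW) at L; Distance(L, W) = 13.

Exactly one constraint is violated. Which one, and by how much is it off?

Distance(L, W) = 13 — off by 5.80.

C = (0.00, 0.00) ✓; C.y = 0.00, E.y = 0.00 ✓; |CE| = 17.30 ✓; ∠(GE, EC) = 90.00° ✓; |GE| = 8.400 ✓; bearing(G→L) − bearing(G→E) = 89.00° ✓; |GL| = 8.400 ✓; ∠(GL, LW) = 90.00° ✓; |LW| = 18.80 ✗.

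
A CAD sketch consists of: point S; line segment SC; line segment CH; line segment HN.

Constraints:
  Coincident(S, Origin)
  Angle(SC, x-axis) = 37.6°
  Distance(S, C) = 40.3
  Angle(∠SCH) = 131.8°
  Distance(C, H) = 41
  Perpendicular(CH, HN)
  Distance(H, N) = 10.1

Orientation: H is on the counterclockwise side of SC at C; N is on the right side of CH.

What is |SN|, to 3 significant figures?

78.8

S is at the origin; SC runs at 37.6° with length 40.3, so C = 40.3·(cos 37.6°, sin 37.6°) = (31.9, 24.6). ∠SCH = 131.8°, so CH runs at 37.6° + (180° − 131.8°) = 85.8° from the x-axis; with |CH| = 41.0, H = C + 41.0·(cos 85.8°, sin 85.8°) = (34.9, 65.5). CH ⟂ HN; with |HN| = 10.1 on the right of CH, N = H + 10.1·(0.997, -0.0732) = (45.0, 64.7). Then |SN| = |N − S| = 78.8.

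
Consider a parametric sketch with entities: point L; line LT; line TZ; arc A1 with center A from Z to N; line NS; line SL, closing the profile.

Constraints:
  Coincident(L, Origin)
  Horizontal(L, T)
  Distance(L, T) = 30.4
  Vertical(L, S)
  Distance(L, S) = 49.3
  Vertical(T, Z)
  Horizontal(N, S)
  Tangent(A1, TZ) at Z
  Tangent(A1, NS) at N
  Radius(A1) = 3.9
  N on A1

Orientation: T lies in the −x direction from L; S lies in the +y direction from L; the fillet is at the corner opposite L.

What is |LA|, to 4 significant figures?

52.57

L is at the origin; LT is horizontal with |LT| = 30.4 and T on the −x side, so T = (-30.40, 0.000). LS is vertical with |LS| = 49.3 and S on the +y side, so S = (0.000, 49.30). The virtual corner opposite L is at (-30.40, 49.30). Since A1 is tangent to TZ there, AZ ⟂ TZ and A1 meets NS tangentially, so AN is at right angles to NS, with radius 3.9, so the center A sits 3.9 in from both sides at A = (-26.50, 45.40). Then |LA| = |A − L| = 52.57.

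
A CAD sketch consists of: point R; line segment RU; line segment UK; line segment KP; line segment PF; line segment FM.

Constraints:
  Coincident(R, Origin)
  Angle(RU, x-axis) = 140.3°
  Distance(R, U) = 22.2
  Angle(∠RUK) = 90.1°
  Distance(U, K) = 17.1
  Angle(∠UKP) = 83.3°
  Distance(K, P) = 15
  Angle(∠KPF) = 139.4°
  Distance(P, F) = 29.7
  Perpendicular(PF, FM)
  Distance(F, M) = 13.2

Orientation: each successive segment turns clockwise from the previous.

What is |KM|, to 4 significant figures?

41.23

R is at the origin; RU runs at 140.3° with length 22.2, so U = (-17.08, 14.18). ∠RUK = 90.1° gives UK at 50.40° from the x-axis; with |UK| = 17.1, K = (-6.181, 27.36). ∠UKP = 83.3° gives KP at -46.30° from the x-axis; with |KP| = 15.0, P = (4.183, 16.51). ∠KPF = 139.4° gives PF at -86.90° from the x-axis; with |PF| = 29.7, F = (5.789, -13.14). PF is perpendicular to FM, so FM runs at -176.9°; with |FM| = 13.2, M = (-7.392, -13.86). Then |KM| = |M − K| = 41.23.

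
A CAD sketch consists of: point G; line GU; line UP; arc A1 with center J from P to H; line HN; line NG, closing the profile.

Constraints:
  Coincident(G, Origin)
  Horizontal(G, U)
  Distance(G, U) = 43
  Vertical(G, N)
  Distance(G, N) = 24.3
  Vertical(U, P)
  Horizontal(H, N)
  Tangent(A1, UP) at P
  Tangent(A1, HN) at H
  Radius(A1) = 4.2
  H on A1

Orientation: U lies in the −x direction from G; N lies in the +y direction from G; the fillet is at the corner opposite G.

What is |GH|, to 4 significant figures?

45.78

G is at the origin; GU is horizontal with |GU| = 43.0 and U on the −x side, so U = (-43.00, 0.000). GN is vertical with |GN| = 24.3 and N on the +y side, so N = (0.000, 24.30). The virtual corner opposite G is at (-43.00, 24.30). Since A1 is tangent to UP there, JP ⟂ UP and since A1 is tangent to HN there, JH ⟂ HN, with radius 4.2, so the center J sits 4.2 in from both sides at J = (-38.80, 20.10). That places the tangent points at P = (-43.00, 20.10) on UP and H = (-38.80, 24.30) on HN. Then |GH| = |H − G| = 45.78.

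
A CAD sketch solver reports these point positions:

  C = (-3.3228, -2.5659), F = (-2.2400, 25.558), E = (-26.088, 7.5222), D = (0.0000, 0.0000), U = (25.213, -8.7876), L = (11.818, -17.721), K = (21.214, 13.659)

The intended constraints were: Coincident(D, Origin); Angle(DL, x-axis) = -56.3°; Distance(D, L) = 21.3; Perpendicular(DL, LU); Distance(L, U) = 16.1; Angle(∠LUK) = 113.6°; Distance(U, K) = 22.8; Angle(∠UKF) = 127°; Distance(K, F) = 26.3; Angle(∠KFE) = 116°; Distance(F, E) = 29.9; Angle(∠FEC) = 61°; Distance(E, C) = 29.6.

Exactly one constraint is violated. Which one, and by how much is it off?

Distance(E, C) = 29.6 — off by 4.70.

D = (0.00, 0.00) ✓; DL at -56.30° ✓; |DL| = 21.30 ✓; ∠(DL, LU) = 90.00° ✓; |LU| = 16.10 ✓; ∠LUK = 113.6° ✓; |UK| = 22.80 ✓; ∠UKF = 127.0° ✓; |KF| = 26.30 ✓; ∠KFE = 116.0° ✓; |FE| = 29.90 ✓; ∠FEC = 61.00° ✓; |EC| = 24.90 ✗.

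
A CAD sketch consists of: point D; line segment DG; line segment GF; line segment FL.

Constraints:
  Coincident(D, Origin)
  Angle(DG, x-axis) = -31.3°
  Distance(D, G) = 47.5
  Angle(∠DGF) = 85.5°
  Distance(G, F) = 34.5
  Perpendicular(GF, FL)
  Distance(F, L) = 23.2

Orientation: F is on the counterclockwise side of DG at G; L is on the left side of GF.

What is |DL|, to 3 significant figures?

39.1

D is at the origin; DG runs at -31.3° with length 47.5, so G = 47.5·(cos -31.3°, sin -31.3°) = (40.6, -24.7). ∠DGF = 85.5°, so GF runs at -31.3° + (180° − 85.5°) = 63.2° from the x-axis; with |GF| = 34.5, F = G + 34.5·(cos 63.2°, sin 63.2°) = (56.1, 6.12). GF ⟂ FL; with |FL| = 23.2 on the left of GF, L = F + 23.2·(-0.893, 0.451) = (35.4, 16.6). Then |DL| = |L − D| = 39.1.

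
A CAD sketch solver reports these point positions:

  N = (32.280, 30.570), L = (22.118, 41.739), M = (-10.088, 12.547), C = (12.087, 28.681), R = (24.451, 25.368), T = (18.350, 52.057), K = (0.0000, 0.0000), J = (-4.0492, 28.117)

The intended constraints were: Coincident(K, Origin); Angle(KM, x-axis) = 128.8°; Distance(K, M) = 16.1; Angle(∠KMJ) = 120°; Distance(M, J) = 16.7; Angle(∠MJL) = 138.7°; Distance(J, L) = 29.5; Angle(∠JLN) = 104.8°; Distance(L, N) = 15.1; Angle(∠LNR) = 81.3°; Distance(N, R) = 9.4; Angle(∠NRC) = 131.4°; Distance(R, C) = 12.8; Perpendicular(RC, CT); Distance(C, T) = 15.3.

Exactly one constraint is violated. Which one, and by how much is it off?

Distance(C, T) = 15.3 — off by 8.90.

K = (0.00, 0.00) ✓; KM at 128.8° ✓; |KM| = 16.10 ✓; ∠KMJ = 120.0° ✓; |MJ| = 16.70 ✓; ∠MJL = 138.7° ✓; |JL| = 29.50 ✓; ∠JLN = 104.8° ✓; |LN| = 15.10 ✓; ∠LNR = 81.30° ✓; |NR| = 9.400 ✓; ∠NRC = 131.4° ✓; |RC| = 12.80 ✓; ∠(RC, CT) = 90.00° ✓; |CT| = 24.20 ✗.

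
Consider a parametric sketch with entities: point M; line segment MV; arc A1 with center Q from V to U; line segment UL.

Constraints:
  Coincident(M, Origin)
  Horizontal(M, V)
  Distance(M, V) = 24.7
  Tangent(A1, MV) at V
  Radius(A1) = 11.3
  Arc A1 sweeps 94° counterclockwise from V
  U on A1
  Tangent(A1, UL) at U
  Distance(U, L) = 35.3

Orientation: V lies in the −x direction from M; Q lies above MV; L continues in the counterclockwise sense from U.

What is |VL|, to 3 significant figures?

48.1

M is at the origin; MV is horizontal with |MV| = 24.7 and V on the −x side, so V = (-24.7, 0.00). Tangency of A1 to MV means the radius QV is perpendicular to MV, so Q = V + (0, 11.3) = (-24.7, 11.3). On A1, V sits at bearing -90° from Q; a 94° counterclockwise sweep puts U at bearing 4°, so U = Q + 11.3·(cos 4°, sin 4°) = (-13.4, 12.1). Tangency of A1 to UL means the radius QU is perpendicular to UL, so UL runs along (−sin 4°, cos 4°); with |UL| = 35.3, L = (-15.9, 47.3). Then |VL| = |L − V| = 48.1.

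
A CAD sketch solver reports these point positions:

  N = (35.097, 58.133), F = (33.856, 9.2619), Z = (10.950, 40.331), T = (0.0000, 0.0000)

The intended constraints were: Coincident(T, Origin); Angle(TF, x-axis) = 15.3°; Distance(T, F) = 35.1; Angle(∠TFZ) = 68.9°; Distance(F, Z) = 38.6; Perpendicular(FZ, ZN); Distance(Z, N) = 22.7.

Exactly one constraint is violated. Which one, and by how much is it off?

Distance(Z, N) = 22.7 — off by 7.30.

T = (0.00, 0.00) ✓; TF at 15.30° ✓; |TF| = 35.10 ✓; ∠TFZ = 68.90° ✓; |FZ| = 38.60 ✓; ∠(FZ, ZN) = 90.00° ✓; |ZN| = 30.00 ✗.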